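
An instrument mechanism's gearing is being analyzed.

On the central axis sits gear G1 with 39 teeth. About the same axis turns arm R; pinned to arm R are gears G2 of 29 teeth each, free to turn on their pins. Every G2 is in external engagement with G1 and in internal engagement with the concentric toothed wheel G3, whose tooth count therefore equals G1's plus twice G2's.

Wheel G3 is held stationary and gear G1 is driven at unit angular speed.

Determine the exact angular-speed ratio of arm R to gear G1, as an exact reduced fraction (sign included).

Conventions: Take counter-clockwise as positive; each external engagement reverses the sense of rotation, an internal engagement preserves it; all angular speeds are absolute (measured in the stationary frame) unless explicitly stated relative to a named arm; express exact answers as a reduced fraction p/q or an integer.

39/136

class = planetary set [G3 = 39+2·29 = 97; Willis about the carrier]
ring teeth: 39 + 2·29 = 97
39(ω_sun−ω_arm) = −97(ω_ring−ω_arm),  ω_ring = 0, ω_sun = 1
39(1−ω_arm) = −97(0−ω_arm)  ⇒  136·ω_arm = 39  ⇒  ω_arm = 39/136
ω_out/ω_in = 39/136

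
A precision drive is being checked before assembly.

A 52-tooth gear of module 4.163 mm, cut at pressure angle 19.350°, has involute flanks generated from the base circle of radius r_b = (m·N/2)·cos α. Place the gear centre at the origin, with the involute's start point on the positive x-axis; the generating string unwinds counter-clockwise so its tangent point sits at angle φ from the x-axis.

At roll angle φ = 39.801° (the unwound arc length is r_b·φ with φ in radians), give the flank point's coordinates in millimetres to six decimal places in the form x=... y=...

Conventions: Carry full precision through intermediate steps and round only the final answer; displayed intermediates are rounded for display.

class = single-mesh tooth geometry [base-circle involute, m = 4.163, 52T]
pitch radius r_p = m·N/2 = 4.163·52/2 = 108.238000
base radius r_b = r_p·cos α = 108.238000·cos 19.350° = 102.123870
roll angle φ = 39.801° = 0.69465850 rad
x = r_b·(cos φ + φ·sin φ) = 123.870056
y = r_b·(sin φ − φ·cos φ) = 10.869676

x=123.870056 y=10.869676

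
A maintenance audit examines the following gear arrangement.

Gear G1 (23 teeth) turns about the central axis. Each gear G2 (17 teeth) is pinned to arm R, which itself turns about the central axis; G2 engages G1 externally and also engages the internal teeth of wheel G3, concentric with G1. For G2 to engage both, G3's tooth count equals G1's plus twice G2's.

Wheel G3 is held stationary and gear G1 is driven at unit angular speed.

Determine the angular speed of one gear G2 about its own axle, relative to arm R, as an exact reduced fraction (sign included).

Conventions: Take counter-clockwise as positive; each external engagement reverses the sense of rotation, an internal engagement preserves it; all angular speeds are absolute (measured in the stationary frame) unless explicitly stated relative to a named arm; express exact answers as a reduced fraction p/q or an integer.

recognized (axles ride arm R): planetary set, 23/17/57 teeth
ring teeth: 23 + 2·17 = 57
23(ω_sun−ω_arm) = −57(ω_ring−ω_arm),  ω_ring = 0, ω_sun = 1
23(1−ω_arm) = −57(0−ω_arm)  ⇒  80·ω_arm = 23  ⇒  ω_arm = 23/80
sun–planet mesh: 23·(1−23/80) = −17·(ω_p−ω_arm)  ⇒  ω_p−ω_arm = -1311/1360
exact speed ratio = -1311/1360

-1311/1360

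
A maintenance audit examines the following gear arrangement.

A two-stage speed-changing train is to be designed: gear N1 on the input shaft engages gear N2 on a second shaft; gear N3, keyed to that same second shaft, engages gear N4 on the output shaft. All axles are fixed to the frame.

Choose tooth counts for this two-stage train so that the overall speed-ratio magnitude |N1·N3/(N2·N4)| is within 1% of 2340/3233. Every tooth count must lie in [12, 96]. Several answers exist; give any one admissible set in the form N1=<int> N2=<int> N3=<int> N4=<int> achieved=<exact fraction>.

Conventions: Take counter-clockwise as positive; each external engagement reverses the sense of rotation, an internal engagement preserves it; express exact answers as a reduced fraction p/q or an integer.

2-stage fixed-axis compound train for ratio 2340/3233
target = 2340/3233 in lowest terms: an exact hit needs N1·N3 = k·2340 and N2·N4 = k·3233 for one integer k, every count in [12, 96]; additionally prefer no 1:1 stage (N1 ≠ N2, N3 ≠ N4)
k = 1: N1·N3 = 2340 = 26·90, N2·N4 = 3233 = 53·61
achieved = 26·90/(53·61) = 2340/3233; |achieved − target| = 0 ≤ 117/16165 ✓

N1=26 N2=53 N3=90 N4=61 achieved=2340/3233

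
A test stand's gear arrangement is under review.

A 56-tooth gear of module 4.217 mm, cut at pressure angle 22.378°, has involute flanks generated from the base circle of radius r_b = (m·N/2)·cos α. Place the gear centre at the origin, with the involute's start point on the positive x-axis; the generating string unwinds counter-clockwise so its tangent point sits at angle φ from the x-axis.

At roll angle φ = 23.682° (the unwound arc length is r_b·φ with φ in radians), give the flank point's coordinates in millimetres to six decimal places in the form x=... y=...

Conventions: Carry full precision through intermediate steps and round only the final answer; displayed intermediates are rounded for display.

x=118.115929 y=2.526313

topology: single-mesh involute geometry — m = 4.217, N = 56
pitch radius r_p = m·N/2 = 4.217·56/2 = 118.076000
base radius r_b = r_p·cos α = 118.076000·cos 22.378° = 109.183966
roll angle φ = 23.682° = 0.41332887 rad
x = r_b·(cos φ + φ·sin φ) = 118.115929
y = r_b·(sin φ − φ·cos φ) = 2.526313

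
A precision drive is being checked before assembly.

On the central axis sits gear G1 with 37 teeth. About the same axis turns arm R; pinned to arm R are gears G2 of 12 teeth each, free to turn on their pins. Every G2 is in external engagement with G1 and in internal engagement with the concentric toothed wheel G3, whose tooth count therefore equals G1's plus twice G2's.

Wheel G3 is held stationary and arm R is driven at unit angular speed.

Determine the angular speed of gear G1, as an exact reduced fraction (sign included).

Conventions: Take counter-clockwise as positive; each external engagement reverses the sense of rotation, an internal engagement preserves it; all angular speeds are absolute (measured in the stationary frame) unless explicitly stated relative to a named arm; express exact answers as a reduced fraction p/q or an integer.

recognized (axles ride arm R): planetary set, 37/12/61 teeth
ring teeth: 37 + 2·12 = 61
37(ω_sun−ω_arm) = −61(ω_ring−ω_arm),  ω_ring = 0, ω_arm = 1
ω_sun = 1 − (61/37)(0−1) = 98/37
exact speed ratio = 98/37

98/37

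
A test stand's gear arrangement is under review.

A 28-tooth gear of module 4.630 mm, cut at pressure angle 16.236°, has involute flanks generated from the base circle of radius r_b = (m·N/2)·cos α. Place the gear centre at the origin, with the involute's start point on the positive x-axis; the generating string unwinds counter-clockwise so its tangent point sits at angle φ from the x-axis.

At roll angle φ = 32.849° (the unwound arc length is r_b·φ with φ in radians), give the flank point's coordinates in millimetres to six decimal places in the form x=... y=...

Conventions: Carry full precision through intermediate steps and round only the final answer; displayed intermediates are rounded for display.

topology: single-mesh involute geometry — m = 4.630, N = 28
pitch radius r_p = m·N/2 = 4.630·28/2 = 64.820000
base radius r_b = r_p·cos α = 64.820000·cos 16.236° = 62.234862
roll angle φ = 32.849° = 0.57332321 rad
x = r_b·(cos φ + φ·sin φ) = 71.637861
y = r_b·(sin φ − φ·cos φ) = 3.782406

x=71.637861 y=3.782406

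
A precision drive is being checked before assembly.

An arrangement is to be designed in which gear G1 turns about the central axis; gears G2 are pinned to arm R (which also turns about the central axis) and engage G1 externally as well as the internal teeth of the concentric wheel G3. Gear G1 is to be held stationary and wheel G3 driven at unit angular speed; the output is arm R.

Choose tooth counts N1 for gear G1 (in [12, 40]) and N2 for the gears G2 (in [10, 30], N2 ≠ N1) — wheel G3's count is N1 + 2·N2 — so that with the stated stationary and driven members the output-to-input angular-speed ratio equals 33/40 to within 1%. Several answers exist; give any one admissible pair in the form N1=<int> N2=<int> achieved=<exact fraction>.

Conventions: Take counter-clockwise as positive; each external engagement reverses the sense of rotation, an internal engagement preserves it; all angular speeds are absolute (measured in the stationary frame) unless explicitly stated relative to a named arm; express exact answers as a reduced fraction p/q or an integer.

class = planetary set [ratio 33/40 wanted; Willis about the carrier]
Willis with ω_sun = 0: ω_arm/ω_ring = N3/(N1+N3); set equal to 33/40  ⇒  N3/N1 = (33/40)/(1 − 33/40) = 33/7
N3 = N1 + 2·N2  ⇒  N2/N1 = (N3/N1 − 1)/2 = (33/7 − 1)/2 = 13/7
smallest multiple with N1 ≥ 12 and N2 ≥ 10: k = 2  ⇒  N1 = 2·7 = 14, N2 = 2·13 = 26 (N1 ≤ 40, N2 ≤ 30, N2 ≠ N1 ✓), N3 = 14 + 2·26 = 66
check: N3/(N1+N3) with N1 = 14, N3 = 66 gives 33/40; |achieved − target| = 0 ≤ 33/4000 ✓

N1=14 N2=26 achieved=33/40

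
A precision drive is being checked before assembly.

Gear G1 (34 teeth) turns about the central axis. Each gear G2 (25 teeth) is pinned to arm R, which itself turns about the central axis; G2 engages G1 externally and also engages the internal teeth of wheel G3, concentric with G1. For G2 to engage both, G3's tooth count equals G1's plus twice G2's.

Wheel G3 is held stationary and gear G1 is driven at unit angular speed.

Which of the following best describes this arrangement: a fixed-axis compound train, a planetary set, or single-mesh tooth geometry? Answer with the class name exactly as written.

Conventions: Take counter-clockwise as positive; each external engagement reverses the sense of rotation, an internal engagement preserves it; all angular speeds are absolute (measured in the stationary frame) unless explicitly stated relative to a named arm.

planetary set

class = planetary set [G3 = 34+2·25 = 84; Willis about the carrier]
classification: planetary set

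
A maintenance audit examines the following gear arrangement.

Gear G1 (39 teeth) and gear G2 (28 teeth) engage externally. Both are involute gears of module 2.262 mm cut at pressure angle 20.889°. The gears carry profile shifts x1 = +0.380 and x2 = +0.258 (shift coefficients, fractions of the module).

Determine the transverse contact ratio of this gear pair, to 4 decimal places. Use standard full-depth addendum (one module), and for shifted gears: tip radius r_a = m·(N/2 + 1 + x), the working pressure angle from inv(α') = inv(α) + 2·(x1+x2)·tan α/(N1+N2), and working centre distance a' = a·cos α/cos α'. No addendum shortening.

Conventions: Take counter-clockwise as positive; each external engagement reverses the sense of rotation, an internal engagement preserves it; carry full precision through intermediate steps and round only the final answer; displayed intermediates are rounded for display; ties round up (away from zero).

recognized (one external pair, fixed centres): single-mesh tooth geometry, m = 2.262, N1 = 39, N2 = 28
base radii: r_b1 = 41.209845, r_b2 = 29.586556
tip radii: r_a1 = 47.230560, r_a2 = 34.513596
inv(α') = inv(20.889°) + 2·(+0.380+0.258)·tan α/(39+28) = 0.02432938  ⇒  α' = 23.39932°
a' = a·cos α / cos α' = 75.7770·cos 20.889°/cos 23.39932° = 77.140486
action lengths: √(r_a1²−r_b1²) = 23.075408, √(r_a2²−r_b2²) = 17.771439
base pitch p_b = π·m·cos α = 6.639208
CR = (23.075408 + 17.771439 − 77.140486·sin 23.39932°)/6.639208 = 1.538061
contact ratio ≈ 1.5381

1.5381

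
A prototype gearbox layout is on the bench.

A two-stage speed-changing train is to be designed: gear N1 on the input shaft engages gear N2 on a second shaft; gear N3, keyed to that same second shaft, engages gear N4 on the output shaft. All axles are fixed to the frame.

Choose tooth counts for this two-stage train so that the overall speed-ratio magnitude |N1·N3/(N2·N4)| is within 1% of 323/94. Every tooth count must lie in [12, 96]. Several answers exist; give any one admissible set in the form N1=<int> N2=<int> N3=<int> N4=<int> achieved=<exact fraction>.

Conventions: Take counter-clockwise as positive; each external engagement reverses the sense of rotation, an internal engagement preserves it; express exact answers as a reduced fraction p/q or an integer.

class = fixed-axis compound train [2-stage, 323/94 wanted]
target = 323/94 in lowest terms: an exact hit needs N1·N3 = k·323 and N2·N4 = k·94 for one integer k, every count in [12, 96]; additionally prefer no 1:1 stage (N1 ≠ N2, N3 ≠ N4)
k = 1…5: no 1:1-free in-range split of k·323 and k·94 into factor pairs; take k = 6
k = 6: N1·N3 = 1938 = 34·57, N2·N4 = 564 = 12·47
achieved = 34·57/(12·47) = 323/94; |achieved − target| = 0 ≤ 323/9400 ✓

N1=34 N2=12 N3=57 N4=47 achieved=323/94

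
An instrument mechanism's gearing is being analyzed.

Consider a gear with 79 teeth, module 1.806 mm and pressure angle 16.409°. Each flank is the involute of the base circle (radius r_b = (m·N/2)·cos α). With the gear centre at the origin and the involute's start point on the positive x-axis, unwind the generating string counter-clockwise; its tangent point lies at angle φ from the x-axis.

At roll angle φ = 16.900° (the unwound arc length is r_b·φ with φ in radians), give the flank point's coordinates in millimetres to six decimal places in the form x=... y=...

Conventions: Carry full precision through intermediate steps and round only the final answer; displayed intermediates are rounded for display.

recognized (one wheel, involute flank): single-mesh tooth geometry, m = 1.806, N = 79
pitch radius r_p = m·N/2 = 1.806·79/2 = 71.337000
base radius r_b = r_p·cos α = 71.337000·cos 16.409° = 68.431416
roll angle φ = 16.900° = 0.29496064 rad
x = r_b·(cos φ + φ·sin φ) = 71.343809
y = r_b·(sin φ − φ·cos φ) = 0.580288

x=71.343809 y=0.580288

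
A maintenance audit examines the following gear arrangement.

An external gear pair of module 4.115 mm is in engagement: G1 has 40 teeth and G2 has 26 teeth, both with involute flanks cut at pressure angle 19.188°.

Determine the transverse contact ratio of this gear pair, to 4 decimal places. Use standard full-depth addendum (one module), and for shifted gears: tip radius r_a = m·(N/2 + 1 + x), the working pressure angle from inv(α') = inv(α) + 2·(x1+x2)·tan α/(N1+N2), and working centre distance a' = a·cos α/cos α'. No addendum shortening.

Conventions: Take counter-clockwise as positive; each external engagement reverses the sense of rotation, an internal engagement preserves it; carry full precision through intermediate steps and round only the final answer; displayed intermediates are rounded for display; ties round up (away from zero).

single-mesh involute tooth geometry (40T engaging 26T at module 4.115)
base radii: r_b1 = 77.727842, r_b2 = 50.523097
tip radii: r_a1 = 86.415000, r_a2 = 57.610000
no profile shift: α' = α, a' = a
action lengths: √(r_a1²−r_b1²) = 37.761552, √(r_a2²−r_b2²) = 27.682643
base pitch p_b = π·m·cos α = 12.209461
CR = (37.761552 + 27.682643 − 135.795000·sin 19.18800°)/12.209461 = 1.704630
contact ratio ≈ 1.7046

1.7046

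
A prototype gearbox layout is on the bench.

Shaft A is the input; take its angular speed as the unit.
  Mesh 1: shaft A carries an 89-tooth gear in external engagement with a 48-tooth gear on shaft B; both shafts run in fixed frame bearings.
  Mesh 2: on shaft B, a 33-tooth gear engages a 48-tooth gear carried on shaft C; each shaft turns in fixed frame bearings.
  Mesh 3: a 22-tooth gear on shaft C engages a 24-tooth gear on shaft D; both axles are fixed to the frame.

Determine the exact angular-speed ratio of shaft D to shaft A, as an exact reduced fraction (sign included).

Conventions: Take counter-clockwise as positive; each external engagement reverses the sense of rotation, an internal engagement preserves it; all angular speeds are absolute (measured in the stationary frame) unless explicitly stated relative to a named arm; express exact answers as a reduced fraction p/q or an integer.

-10769/9216

class = fixed-axis compound train [3 meshes; 3 ratios multiply, 3 sense flips]
mesh 1 [89T→48T]: running ratio 89/48, sense −
mesh 2 [33T→48T]: running ratio 979/768, sense +
mesh 3 [22T→24T]: running ratio 10769/9216, sense −
ω_out/ω_in = -10769/9216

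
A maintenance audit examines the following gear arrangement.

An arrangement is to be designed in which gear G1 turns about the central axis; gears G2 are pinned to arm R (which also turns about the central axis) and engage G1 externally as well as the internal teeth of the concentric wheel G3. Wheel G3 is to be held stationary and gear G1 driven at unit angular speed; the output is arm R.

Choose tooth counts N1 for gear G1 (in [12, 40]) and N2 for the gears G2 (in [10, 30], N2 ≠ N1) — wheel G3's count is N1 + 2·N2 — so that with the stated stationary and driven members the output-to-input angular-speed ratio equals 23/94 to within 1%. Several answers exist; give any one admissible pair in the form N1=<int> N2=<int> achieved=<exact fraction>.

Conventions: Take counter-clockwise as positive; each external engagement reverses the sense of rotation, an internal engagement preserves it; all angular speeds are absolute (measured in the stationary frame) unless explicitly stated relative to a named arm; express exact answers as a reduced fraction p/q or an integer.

topology: planetary set — design target 23/94, arm = carrier (Willis)
Willis with ω_ring = 0: ω_arm/ω_sun = N1/(N1+N3); set equal to 23/94  ⇒  N3/N1 = 1/(23/94) − 1 = 71/23
N3 = N1 + 2·N2  ⇒  N2/N1 = (N3/N1 − 1)/2 = (71/23 − 1)/2 = 24/23
smallest multiple with N1 ≥ 12 and N2 ≥ 10: k = 1  ⇒  N1 = 1·23 = 23, N2 = 1·24 = 24 (N1 ≤ 40, N2 ≤ 30, N2 ≠ N1 ✓), N3 = 23 + 2·24 = 71
check: N1/(N1+N3) with N1 = 23, N3 = 71 gives 23/94; |achieved − target| = 0 ≤ 23/9400 ✓

N1=23 N2=24 achieved=23/94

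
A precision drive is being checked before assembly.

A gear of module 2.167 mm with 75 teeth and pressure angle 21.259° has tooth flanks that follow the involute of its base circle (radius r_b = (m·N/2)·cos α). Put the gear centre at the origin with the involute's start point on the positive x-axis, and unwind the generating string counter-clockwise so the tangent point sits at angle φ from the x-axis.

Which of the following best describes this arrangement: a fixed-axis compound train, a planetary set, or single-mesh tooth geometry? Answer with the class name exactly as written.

recognized (one wheel, involute flank): single-mesh tooth geometry, m = 2.167, N = 75
classification: single-mesh tooth geometry

single-mesh tooth geometry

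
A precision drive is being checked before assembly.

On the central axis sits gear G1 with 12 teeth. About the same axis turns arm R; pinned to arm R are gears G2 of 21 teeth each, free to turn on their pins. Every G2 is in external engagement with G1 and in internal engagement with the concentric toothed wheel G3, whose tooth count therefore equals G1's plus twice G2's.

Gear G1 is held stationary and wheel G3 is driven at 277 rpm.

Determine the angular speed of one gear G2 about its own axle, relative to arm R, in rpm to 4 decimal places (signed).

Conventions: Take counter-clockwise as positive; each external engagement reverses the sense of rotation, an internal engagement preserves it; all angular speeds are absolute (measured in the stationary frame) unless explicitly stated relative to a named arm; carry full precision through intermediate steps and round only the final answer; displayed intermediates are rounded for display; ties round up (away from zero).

+129.5065 rpm

recognized (axles ride arm R): planetary set, 12/21/54 teeth
normalise by the input: solve with ω_ring = 1, then scale by 277 rpm
ring teeth: 12 + 2·21 = 54
12(ω_sun−ω_arm) = −54(ω_ring−ω_arm),  ω_sun = 0, ω_ring = 1
12(0−ω_arm) = −54(1−ω_arm)  ⇒  66·ω_arm = 54  ⇒  ω_arm = 9/11
sun–planet mesh: 12·(0−9/11) = −21·(ω_p−ω_arm)  ⇒  ω_p−ω_arm = 36/77
scale: ω_p−ω_arm = 36/77 × 277 rpm = +129.5065 rpm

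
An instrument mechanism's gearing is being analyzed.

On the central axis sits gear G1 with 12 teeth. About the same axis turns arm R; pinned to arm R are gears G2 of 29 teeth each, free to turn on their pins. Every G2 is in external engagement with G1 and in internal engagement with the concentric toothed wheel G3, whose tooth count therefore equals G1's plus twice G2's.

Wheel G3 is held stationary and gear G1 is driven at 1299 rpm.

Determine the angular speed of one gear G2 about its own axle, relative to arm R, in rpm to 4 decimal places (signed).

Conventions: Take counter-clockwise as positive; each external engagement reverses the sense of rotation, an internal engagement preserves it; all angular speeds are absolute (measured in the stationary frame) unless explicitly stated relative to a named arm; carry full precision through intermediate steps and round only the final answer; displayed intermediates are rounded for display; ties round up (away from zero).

topology: planetary set — G1 12T / G2 29T / G3 70T, arm = carrier (Willis)
normalise by the input: solve with ω_sun = 1, then scale by 1299 rpm
ring teeth: 12 + 2·29 = 70
12(ω_sun−ω_arm) = −70(ω_ring−ω_arm),  ω_ring = 0, ω_sun = 1
12(1−ω_arm) = −70(0−ω_arm)  ⇒  82·ω_arm = 12  ⇒  ω_arm = 6/41
sun–planet mesh: 12·(1−6/41) = −29·(ω_p−ω_arm)  ⇒  ω_p−ω_arm = -420/1189
scale: ω_p−ω_arm = -420/1189 × 1299 rpm = -458.8562 rpm

-458.8562 rpm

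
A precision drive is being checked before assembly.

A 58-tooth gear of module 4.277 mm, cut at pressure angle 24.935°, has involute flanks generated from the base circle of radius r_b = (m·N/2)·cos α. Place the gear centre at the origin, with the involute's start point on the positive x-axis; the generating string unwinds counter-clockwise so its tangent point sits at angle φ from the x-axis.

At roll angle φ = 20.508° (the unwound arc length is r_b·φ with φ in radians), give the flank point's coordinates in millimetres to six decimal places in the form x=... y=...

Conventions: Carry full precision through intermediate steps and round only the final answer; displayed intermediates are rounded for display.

x=119.447012 y=1.697262

recognized (one wheel, involute flank): single-mesh tooth geometry, m = 4.277, N = 58
pitch radius r_p = m·N/2 = 4.277·58/2 = 124.033000
base radius r_b = r_p·cos α = 124.033000·cos 24.935° = 112.471468
roll angle φ = 20.508° = 0.35793212 rad
x = r_b·(cos φ + φ·sin φ) = 119.447012
y = r_b·(sin φ − φ·cos φ) = 1.697262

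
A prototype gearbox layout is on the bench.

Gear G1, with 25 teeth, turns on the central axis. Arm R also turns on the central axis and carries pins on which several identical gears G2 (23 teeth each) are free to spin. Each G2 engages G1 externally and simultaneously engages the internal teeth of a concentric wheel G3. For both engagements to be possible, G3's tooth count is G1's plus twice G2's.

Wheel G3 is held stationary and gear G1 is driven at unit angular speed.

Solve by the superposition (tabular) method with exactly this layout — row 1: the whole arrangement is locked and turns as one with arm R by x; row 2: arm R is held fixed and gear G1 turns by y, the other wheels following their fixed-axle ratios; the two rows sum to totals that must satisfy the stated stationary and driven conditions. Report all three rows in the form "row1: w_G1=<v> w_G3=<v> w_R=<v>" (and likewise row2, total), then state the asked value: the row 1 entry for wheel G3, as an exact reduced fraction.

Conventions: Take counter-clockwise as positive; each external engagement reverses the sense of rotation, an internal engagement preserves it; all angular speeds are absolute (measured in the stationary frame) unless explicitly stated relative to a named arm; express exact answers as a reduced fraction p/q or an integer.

topology: planetary set — G1 25T / G2 23T / G3 71T, arm = carrier (Willis)
row 1 (train locked, turned with arm): all members turn x
row 2: sun turns y, ring = −(25/71)·y, arm 0
boundary: total ω_ring = x − (25/71)·y = 0 and total ω_sun = x + y = 1  ⇒  y = 71/96, x = 25/96
row 2 ring = −(25/71)·71/96 = -25/96
totals (row 1 + row 2): sun 25/96 + 71/96 = 1, ring 25/96 + (-25/96) = 0, arm 25/96 + 0 = 25/96
asked cell (row1, ring) = 25/96

row1: w_G1=25/96 w_G3=25/96 w_R=25/96
row2: w_G1=71/96 w_G3=-25/96 w_R=0
total: w_G1=1 w_G3=0 w_R=25/96
asked value: 25/96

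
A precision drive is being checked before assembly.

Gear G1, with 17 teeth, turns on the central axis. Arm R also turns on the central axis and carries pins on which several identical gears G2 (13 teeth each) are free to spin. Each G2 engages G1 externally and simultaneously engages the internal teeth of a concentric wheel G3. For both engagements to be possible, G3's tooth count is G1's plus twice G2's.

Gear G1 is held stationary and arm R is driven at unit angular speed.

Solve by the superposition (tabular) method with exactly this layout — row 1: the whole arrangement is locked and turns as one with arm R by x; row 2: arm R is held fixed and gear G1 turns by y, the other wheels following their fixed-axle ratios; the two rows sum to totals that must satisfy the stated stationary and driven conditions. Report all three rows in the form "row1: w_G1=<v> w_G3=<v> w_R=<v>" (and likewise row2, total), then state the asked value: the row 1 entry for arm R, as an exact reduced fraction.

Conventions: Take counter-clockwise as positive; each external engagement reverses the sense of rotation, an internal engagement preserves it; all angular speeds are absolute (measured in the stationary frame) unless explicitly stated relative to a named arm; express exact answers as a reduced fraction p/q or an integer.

planetary set (17T centre, 13T on arm, 43T internal) — Willis relation
row 1: whole set turns with the arm by x
row 2 — arm fixed, fixed-axis ratios: sun y, ring −(17/43)·y, arm 0
boundary: total ω_sun = x + y = 0 and total ω_arm = x = 1  ⇒  y = -1, x = 1
row 2 ring = −(17/43)·(-1) = 17/43
totals (row 1 + row 2): sun 1 + (-1) = 0, ring 1 + 17/43 = 60/43, arm 1 + 0 = 1
asked cell (row1, arm) = 1

row1: w_G1=1 w_G3=1 w_R=1
row2: w_G1=-1 w_G3=17/43 w_R=0
total: w_G1=0 w_G3=60/43 w_R=1
asked value: 1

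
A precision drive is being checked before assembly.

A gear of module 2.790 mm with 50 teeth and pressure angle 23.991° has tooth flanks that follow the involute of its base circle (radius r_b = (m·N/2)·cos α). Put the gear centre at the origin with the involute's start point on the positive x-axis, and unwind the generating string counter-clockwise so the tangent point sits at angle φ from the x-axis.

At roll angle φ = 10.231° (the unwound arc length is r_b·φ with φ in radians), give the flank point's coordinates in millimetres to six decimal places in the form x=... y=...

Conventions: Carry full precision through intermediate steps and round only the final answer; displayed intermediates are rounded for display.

topology: single-mesh involute geometry — m = 2.790, N = 50
pitch radius r_p = m·N/2 = 2.790·50/2 = 69.750000
base radius r_b = r_p·cos α = 69.750000·cos 23.991° = 63.724251
roll angle φ = 10.231° = 0.17856464 rad
x = r_b·(cos φ + φ·sin φ) = 64.732102
y = r_b·(sin φ − φ·cos φ) = 0.120555

x=64.732102 y=0.120555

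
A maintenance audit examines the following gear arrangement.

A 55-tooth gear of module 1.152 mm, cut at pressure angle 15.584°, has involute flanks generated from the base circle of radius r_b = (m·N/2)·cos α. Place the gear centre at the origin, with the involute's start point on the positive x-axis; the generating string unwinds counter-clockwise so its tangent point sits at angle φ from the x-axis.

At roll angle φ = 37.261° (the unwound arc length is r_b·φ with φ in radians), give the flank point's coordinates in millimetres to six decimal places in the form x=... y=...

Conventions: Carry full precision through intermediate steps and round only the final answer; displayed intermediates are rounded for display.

topology: single-mesh involute geometry — m = 1.152, N = 55
pitch radius r_p = m·N/2 = 1.152·55/2 = 31.680000
base radius r_b = r_p·cos α = 31.680000·cos 15.584° = 30.515368
roll angle φ = 37.261° = 0.65032713 rad
x = r_b·(cos φ + φ·sin φ) = 36.301822
y = r_b·(sin φ − φ·cos φ) = 2.681101

x=36.301822 y=2.681101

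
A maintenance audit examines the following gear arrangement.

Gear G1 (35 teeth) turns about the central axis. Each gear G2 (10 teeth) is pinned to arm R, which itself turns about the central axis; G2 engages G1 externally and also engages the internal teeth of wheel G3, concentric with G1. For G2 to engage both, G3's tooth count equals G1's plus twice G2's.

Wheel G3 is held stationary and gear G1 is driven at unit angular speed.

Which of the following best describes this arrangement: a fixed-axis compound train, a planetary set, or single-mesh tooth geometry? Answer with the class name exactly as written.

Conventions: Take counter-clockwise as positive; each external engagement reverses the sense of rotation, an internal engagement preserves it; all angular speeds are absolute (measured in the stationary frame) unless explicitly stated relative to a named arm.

planetary set

topology: planetary set — G1 35T / G2 10T / G3 55T, arm = carrier (Willis)
classification: planetary set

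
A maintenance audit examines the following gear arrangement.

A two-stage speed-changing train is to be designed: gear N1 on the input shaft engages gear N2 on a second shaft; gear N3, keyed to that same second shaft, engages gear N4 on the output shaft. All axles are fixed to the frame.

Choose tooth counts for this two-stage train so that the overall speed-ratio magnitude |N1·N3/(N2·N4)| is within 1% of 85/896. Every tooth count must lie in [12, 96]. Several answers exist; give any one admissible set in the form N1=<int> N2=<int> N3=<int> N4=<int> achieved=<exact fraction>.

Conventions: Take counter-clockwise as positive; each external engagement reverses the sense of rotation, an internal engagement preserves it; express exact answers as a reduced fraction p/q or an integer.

N1=15 N2=28 N3=17 N4=96 achieved=85/896

design class (target 85/896): fixed-axis compound train
target = 85/896 in lowest terms: an exact hit needs N1·N3 = k·85 and N2·N4 = k·896 for one integer k, every count in [12, 96]; additionally prefer no 1:1 stage (N1 ≠ N2, N3 ≠ N4)
k = 1…2: no 1:1-free in-range split of k·85 and k·896 into factor pairs; take k = 3
k = 3: N1·N3 = 255 = 15·17, N2·N4 = 2688 = 28·96
achieved = 15·17/(28·96) = 85/896; |achieved − target| = 0 ≤ 17/17920 ✓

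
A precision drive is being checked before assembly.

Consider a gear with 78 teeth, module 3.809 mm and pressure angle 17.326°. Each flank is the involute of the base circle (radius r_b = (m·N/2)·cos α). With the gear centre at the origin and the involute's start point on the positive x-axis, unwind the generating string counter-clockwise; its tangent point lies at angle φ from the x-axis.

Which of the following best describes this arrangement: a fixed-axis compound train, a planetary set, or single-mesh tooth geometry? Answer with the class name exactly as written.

recognized (one wheel, involute flank): single-mesh tooth geometry, m = 3.809, N = 78
classification: single-mesh tooth geometry

single-mesh tooth geometry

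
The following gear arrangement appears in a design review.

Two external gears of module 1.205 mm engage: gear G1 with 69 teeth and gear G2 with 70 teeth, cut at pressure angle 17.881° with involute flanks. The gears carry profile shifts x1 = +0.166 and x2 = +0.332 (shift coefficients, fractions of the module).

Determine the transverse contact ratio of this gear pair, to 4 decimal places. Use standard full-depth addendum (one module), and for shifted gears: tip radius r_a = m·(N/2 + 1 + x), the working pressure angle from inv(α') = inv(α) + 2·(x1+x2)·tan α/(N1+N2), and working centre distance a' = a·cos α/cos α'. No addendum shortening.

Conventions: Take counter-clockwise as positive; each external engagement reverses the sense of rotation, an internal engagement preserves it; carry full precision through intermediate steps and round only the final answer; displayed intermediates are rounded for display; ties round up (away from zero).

recognized (one external pair, fixed centres): single-mesh tooth geometry, m = 1.205, N1 = 69, N2 = 70
base radii: r_b1 = 39.564393, r_b2 = 40.137790
tip radii: r_a1 = 42.977530, r_a2 = 43.780060
inv(α') = inv(17.881°) + 2·(+0.166+0.332)·tan α/(69+70) = 0.01285447  ⇒  α' = 19.06712°
a' = a·cos α / cos α' = 83.7475·cos 17.881°/cos 19.06712° = 84.328749
action lengths: √(r_a1²−r_b1²) = 16.784721, √(r_a2²−r_b2²) = 17.482890
base pitch p_b = π·m·cos α = 3.602760
CR = (16.784721 + 17.482890 − 84.328749·sin 19.06712°)/3.602760 = 1.865091
contact ratio ≈ 1.8651

1.8651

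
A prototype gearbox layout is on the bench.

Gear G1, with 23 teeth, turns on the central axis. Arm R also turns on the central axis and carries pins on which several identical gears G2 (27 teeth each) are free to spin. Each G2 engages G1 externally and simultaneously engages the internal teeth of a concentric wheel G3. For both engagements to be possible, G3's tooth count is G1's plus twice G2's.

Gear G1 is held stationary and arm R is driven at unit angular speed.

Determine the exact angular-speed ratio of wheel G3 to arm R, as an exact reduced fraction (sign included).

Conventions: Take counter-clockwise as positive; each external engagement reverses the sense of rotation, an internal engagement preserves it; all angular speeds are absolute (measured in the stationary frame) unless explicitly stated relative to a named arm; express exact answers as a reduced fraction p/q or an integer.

class = planetary set [G3 = 23+2·27 = 77; Willis about the carrier]
ring teeth: 23 + 2·27 = 77
23(ω_sun−ω_arm) = −77(ω_ring−ω_arm),  ω_sun = 0, ω_arm = 1
ω_ring = 1 − (23/77)(0−1) = 100/77
ω_out/ω_in = 100/77

100/77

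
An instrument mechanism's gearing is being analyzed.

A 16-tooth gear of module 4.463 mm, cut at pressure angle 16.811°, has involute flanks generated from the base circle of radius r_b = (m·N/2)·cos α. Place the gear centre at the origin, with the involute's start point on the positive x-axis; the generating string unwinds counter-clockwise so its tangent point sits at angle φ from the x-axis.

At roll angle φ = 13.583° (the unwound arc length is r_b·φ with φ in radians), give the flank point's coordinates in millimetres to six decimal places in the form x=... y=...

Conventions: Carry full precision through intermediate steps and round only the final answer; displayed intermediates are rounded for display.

recognized (one wheel, involute flank): single-mesh tooth geometry, m = 4.463, N = 16
pitch radius r_p = m·N/2 = 4.463·16/2 = 35.704000
base radius r_b = r_p·cos α = 35.704000·cos 16.811° = 34.178153
roll angle φ = 13.583° = 0.23706807 rad
x = r_b·(cos φ + φ·sin φ) = 35.125129
y = r_b·(sin φ − φ·cos φ) = 0.150940

x=35.125129 y=0.150940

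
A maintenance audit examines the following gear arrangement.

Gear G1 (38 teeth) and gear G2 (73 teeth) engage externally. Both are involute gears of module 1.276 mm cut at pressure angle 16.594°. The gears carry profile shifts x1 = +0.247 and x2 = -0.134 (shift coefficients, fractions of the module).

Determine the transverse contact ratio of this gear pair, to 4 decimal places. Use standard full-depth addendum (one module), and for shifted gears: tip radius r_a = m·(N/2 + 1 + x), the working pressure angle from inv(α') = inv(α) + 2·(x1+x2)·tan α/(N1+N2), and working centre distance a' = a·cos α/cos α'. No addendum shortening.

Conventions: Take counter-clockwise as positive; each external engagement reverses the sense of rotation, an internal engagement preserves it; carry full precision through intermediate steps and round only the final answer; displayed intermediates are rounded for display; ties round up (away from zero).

1.9115

topology: single-mesh involute geometry — m = 1.276, 38T/73T pair
base radii: r_b1 = 23.234298, r_b2 = 44.634309
tip radii: r_a1 = 25.835172, r_a2 = 47.679016
inv(α') = inv(16.594°) + 2·(+0.247-0.134)·tan α/(38+73) = 0.00898573  ⇒  α' = 16.97607°
a' = a·cos α / cos α' = 70.8180·cos 16.594°/cos 16.97607° = 70.960587
action lengths: √(r_a1²−r_b1²) = 11.297058, √(r_a2²−r_b2²) = 16.765055
base pitch p_b = π·m·cos α = 3.841721
CR = (11.297058 + 16.765055 − 70.960587·sin 16.97607°)/3.841721 = 1.911537
contact ratio ≈ 1.9115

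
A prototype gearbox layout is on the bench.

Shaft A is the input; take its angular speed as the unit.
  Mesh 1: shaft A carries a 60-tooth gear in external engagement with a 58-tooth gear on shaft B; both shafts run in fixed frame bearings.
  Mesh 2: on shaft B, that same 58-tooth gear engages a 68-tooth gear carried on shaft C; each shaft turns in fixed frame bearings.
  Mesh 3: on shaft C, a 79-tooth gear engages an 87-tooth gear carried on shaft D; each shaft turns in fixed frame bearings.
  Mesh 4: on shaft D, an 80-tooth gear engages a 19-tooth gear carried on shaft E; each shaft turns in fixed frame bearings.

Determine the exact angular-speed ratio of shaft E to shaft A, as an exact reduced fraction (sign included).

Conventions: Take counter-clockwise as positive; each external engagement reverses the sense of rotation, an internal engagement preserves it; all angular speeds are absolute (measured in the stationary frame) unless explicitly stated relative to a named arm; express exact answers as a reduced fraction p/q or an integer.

class = fixed-axis compound train [4 meshes; 4 ratios multiply, 4 sense flips]
mesh 1 [60T→58T]: running ratio 30/29, sense −
mesh 2 [58T→68T]: running ratio 15/17, sense +
mesh 3 [79T→87T]: running ratio 395/493, sense −
mesh 4 [80T→19T]: running ratio 31600/9367, sense +
ω_out/ω_in = 31600/9367

31600/9367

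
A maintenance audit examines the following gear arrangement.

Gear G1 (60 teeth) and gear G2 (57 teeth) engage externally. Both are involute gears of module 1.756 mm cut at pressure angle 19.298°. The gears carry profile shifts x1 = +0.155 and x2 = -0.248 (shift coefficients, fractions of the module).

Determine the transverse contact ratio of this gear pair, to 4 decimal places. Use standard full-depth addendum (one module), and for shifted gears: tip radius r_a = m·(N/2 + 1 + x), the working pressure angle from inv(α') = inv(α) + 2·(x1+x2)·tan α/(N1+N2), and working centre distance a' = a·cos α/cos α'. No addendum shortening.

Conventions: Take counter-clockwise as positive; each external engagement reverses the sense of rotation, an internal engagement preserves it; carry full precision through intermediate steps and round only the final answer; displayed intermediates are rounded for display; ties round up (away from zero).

class = single-mesh tooth geometry [involute pair 60T × 57T, m = 1.756]
base radii: r_b1 = 49.720042, r_b2 = 47.234040
tip radii: r_a1 = 54.708180, r_a2 = 51.366512
inv(α') = inv(19.298°) + 2·(+0.155-0.248)·tan α/(60+57) = 0.01278554  ⇒  α' = 19.03399°
a' = a·cos α / cos α' = 102.7260·cos 19.298°/cos 19.03399° = 102.561613
action lengths: √(r_a1²−r_b1²) = 22.823286, √(r_a2²−r_b2²) = 20.185739
base pitch p_b = π·m·cos α = 5.206671
CR = (22.823286 + 20.185739 − 102.561613·sin 19.03399°)/5.206671 = 1.836241
contact ratio ≈ 1.8362

1.8362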